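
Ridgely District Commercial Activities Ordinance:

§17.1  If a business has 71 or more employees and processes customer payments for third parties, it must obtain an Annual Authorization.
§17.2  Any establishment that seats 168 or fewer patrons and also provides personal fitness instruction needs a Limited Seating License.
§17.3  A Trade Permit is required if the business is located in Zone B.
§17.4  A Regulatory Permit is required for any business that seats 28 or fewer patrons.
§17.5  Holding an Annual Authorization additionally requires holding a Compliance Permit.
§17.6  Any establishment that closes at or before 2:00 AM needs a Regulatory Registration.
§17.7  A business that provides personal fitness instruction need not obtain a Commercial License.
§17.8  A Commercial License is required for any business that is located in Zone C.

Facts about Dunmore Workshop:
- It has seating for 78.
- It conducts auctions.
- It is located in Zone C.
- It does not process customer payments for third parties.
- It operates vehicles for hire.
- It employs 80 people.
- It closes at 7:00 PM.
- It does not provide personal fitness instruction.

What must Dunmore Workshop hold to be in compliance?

Commercial License, Regulatory Registration

§17.1 employees 80 ≥ 71; does not process customer payments for third parties → Annual Authorization not required.
§17.2 seating 78 ≤ 168; does not provide personal fitness instruction → Limited Seating License not required.
§17.3 is located in Zone C (not: is located in Zone B) → Trade Permit not required.
§17.4 seating 78 > 28 → Regulatory Permit not required.
§17.5 Annual Authorization is not required → no effect.
§17.6 closes 7:00 PM, at/before 2:00 AM → Regulatory Registration required.
§17.7 does not provide personal fitness instruction → Commercial License exemption does not apply.
§17.8 is located in Zone C → Commercial License required.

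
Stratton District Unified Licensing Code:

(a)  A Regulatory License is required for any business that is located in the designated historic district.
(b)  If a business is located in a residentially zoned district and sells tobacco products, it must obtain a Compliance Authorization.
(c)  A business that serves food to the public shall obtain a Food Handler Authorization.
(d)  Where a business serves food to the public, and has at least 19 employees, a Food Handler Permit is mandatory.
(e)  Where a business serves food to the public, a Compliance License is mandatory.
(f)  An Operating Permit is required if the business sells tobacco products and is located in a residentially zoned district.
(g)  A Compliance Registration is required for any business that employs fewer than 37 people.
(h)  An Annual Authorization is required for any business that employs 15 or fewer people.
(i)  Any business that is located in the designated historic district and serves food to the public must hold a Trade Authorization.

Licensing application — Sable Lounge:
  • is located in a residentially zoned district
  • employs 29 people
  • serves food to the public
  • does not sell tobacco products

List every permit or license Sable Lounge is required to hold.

Compliance License, Compliance Registration, Food Handler Authorization, Food Handler Permit

(a) is located in a residentially zoned district (not: is located in the designated historic district) → Regulatory License not required.
(b) is located in a residentially zoned district; does not sell tobacco products → Compliance Authorization not required.
(c) serves food to the public → Food Handler Authorization required.
(d) serves food to the public; employees 29 ≥ 19 → Food Handler Permit required.
(e) serves food to the public → Compliance License required.
(f) does not sell tobacco products; is located in a residentially zoned district → Operating Permit not required.
(g) employees 29 < 37 → Compliance Registration required.
(h) employees 29 > 15 → Annual Authorization not required.
(i) is located in a residentially zoned district (not: is located in the designated historic district); serves food to the public → Trade Authorization not required.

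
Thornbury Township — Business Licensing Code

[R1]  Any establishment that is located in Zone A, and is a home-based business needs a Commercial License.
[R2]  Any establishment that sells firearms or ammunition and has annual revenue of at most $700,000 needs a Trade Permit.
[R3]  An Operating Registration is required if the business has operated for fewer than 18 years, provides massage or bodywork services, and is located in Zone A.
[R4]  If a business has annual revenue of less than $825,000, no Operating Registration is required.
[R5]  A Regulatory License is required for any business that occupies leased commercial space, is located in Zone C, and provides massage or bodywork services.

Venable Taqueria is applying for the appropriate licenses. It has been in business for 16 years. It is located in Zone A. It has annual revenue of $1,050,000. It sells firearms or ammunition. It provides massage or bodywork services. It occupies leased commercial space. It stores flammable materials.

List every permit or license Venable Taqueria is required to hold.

Operating Registration

[R1] is located in Zone A; occupies leased commercial space (not: is a home-based business) → Commercial License not required.
[R2] sells firearms or ammunition; revenue $1,050,000 > $700,000 → Trade Permit not required.
[R3] years in business 16 < 18; provides massage or bodywork services; is located in Zone A → Operating Registration required.
[R4] revenue $1,050,000 ≥ $825,000 → Operating Registration exemption does not apply.
[R5] occupies leased commercial space; is located in Zone A (not: is located in Zone C); provides massage or bodywork services → Regulatory License not required.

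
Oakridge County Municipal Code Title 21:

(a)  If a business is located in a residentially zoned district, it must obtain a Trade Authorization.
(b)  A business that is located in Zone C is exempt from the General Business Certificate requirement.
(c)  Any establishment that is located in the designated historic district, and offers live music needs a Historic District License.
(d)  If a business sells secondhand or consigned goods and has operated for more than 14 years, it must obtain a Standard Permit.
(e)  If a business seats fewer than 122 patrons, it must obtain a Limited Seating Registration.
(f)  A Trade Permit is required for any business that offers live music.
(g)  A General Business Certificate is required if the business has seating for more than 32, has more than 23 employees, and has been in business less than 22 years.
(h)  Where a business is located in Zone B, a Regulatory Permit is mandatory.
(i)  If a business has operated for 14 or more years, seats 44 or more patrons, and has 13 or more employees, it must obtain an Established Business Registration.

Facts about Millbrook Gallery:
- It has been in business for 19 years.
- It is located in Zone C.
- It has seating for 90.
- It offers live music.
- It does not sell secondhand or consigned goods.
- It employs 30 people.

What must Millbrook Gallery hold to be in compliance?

(a) is located in Zone C (not: is located in a residentially zoned district) → Trade Authorization not required.
(b) is located in Zone C → exempt from General Business Certificate.
(c) is located in Zone C (not: is located in the designated historic district); offers live music → Historic District License not required.
(d) does not sell secondhand or consigned goods; years in business 19 > 14 → Standard Permit not required.
(e) seating 90 < 122 → Limited Seating Registration required.
(f) offers live music → Trade Permit required.
(g) seating 90 > 32; employees 30 > 23; years in business 19 < 22 → General Business Certificate required.
(h) is located in Zone C (not: is located in Zone B) → Regulatory Permit not required.
(i) years in business 19 ≥ 14; seating 90 ≥ 44; employees 30 ≥ 13 → Established Business Registration required.

Established Business Registration, Limited Seating Registration, Trade Permit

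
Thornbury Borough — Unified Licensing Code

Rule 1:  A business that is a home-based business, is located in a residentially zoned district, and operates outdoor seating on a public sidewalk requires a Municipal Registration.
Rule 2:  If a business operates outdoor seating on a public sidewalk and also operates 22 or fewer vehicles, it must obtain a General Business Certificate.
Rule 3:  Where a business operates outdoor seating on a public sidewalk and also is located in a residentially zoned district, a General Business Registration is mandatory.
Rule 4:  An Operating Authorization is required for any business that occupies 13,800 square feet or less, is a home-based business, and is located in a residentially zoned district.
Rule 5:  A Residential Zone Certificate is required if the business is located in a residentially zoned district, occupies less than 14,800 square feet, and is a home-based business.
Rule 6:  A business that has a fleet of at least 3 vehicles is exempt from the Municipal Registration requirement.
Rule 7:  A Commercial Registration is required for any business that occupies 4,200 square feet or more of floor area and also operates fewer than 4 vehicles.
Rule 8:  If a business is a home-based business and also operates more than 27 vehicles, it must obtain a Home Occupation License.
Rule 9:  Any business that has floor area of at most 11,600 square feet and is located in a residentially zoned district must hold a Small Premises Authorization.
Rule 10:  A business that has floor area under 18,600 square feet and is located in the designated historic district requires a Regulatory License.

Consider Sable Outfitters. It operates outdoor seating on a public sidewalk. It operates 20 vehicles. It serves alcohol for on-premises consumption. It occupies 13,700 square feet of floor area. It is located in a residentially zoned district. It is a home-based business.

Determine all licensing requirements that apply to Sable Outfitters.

Rule 1: is a home-based business; is located in a residentially zoned district; operates outdoor seating on a public sidewalk → Municipal Registration required.
Rule 2: operates outdoor seating on a public sidewalk; vehicles 20 ≤ 22 → General Business Certificate required.
Rule 3: operates outdoor seating on a public sidewalk; is located in a residentially zoned district → General Business Registration required.
Rule 4: floor area 13,700 square feet ≤ 13,800 square feet; is a home-based business; is located in a residentially zoned district → Operating Authorization required.
Rule 5: is located in a residentially zoned district; floor area 13,700 square feet < 14,800 square feet; is a home-based business → Residential Zone Certificate required.
Rule 6: vehicles 20 ≥ 3 → exempt from Municipal Registration.
Rule 7: floor area 13,700 square feet ≥ 4,200 square feet; vehicles 20 ≥ 4 → Commercial Registration not required.
Rule 8: is a home-based business; vehicles 20 ≤ 27 → Home Occupation License not required.
Rule 9: floor area 13,700 square feet > 11,600 square feet; is located in a residentially zoned district → Small Premises Authorization not required.
Rule 10: floor area 13,700 square feet < 18,600 square feet; is located in a residentially zoned district (not: is located in the designated historic district) → Regulatory License not required.

General Business Certificate, General Business Registration, Operating Authorization, Residential Zone Certificate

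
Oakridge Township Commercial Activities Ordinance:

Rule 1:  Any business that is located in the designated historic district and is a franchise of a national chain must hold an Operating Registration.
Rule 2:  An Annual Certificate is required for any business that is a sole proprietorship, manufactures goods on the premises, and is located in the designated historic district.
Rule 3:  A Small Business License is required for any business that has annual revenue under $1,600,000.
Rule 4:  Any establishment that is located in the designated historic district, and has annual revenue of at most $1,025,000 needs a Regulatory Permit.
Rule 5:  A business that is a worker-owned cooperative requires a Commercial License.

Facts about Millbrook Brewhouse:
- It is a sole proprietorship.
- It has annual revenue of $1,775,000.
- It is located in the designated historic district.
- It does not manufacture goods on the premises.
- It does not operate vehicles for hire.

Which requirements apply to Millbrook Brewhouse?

None

Rule 1: is located in the designated historic district; is a sole proprietorship (not: is a franchise of a national chain) → Operating Registration not required.
Rule 2: is a sole proprietorship; does not manufacture goods on the premises; is located in the designated historic district → Annual Certificate not required.
Rule 3: revenue $1,775,000 ≥ $1,600,000 → Small Business License not required.
Rule 4: is located in the designated historic district; revenue $1,775,000 > $1,025,000 → Regulatory Permit not required.
Rule 5: is a sole proprietorship (not: is a worker-owned cooperative) → Commercial License not required.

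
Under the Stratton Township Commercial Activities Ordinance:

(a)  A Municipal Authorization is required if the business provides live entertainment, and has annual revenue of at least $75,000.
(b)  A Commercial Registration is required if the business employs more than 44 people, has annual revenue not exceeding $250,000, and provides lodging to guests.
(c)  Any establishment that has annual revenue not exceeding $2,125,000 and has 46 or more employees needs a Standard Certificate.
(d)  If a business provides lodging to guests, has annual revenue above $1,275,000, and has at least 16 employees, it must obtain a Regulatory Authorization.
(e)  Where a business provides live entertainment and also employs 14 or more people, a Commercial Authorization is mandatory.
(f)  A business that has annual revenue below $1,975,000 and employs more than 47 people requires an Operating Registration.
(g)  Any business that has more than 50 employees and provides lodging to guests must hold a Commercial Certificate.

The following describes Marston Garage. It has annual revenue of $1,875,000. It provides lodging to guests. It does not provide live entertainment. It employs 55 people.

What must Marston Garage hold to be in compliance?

(a) does not provide live entertainment; revenue $1,875,000 ≥ $75,000 → Municipal Authorization not required.
(b) employees 55 > 44; revenue $1,875,000 > $250,000; provides lodging to guests → Commercial Registration not required.
(c) revenue $1,875,000 ≤ $2,125,000; employees 55 ≥ 46 → Standard Certificate required.
(d) provides lodging to guests; revenue $1,875,000 > $1,275,000; employees 55 ≥ 16 → Regulatory Authorization required.
(e) does not provide live entertainment; employees 55 ≥ 14 → Commercial Authorization not required.
(f) revenue $1,875,000 < $1,975,000; employees 55 > 47 → Operating Registration required.
(g) employees 55 > 50; provides lodging to guests → Commercial Certificate required.

Commercial Certificate, Operating Registration, Regulatory Authorization, Standard Certificate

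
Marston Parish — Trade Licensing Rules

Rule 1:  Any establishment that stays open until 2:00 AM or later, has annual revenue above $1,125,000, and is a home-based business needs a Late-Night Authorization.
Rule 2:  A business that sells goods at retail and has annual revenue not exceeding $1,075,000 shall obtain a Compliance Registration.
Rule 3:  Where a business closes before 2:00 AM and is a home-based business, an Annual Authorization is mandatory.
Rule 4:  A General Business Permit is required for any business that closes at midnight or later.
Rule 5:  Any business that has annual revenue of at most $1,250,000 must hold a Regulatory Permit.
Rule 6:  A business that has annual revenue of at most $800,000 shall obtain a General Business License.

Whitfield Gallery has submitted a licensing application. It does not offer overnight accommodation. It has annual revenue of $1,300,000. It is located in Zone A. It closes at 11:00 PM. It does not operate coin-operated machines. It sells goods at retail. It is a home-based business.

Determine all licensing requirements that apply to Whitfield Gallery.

Rule 1: closes 11:00 PM, at/before 2:00 AM; revenue $1,300,000 > $1,125,000; is a home-based business → Late-Night Authorization not required.
Rule 2: sells goods at retail; revenue $1,300,000 > $1,075,000 → Compliance Registration not required.
Rule 3: closes 11:00 PM, at/before 2:00 AM; is a home-based business → Annual Authorization required.
Rule 4: closes 11:00 PM, at/before midnight → General Business Permit not required.
Rule 5: revenue $1,300,000 > $1,250,000 → Regulatory Permit not required.
Rule 6: revenue $1,300,000 > $800,000 → General Business License not required.

Annual Authorization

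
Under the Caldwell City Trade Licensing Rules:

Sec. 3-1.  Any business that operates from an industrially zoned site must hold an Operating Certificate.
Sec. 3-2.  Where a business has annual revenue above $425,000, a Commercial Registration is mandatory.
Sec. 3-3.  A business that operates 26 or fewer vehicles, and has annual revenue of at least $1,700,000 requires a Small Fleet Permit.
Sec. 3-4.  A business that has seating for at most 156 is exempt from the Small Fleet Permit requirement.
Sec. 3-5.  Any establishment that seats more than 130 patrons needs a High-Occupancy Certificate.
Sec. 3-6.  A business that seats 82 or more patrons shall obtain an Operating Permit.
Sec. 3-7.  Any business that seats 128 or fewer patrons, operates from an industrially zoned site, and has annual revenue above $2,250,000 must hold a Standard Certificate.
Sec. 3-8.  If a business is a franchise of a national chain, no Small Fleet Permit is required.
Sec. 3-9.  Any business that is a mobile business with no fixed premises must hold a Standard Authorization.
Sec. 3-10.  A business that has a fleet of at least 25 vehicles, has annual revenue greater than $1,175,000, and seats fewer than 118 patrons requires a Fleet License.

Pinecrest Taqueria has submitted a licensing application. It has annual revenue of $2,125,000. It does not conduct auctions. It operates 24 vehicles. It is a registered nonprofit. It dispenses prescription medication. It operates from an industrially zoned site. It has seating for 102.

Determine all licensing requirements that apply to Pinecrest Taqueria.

Sec. 3-1. operates from an industrially zoned site → Operating Certificate required.
Sec. 3-2. revenue $2,125,000 > $425,000 → Commercial Registration required.
Sec. 3-3. vehicles 24 ≤ 26; revenue $2,125,000 ≥ $1,700,000 → Small Fleet Permit required.
Sec. 3-4. seating 102 ≤ 156 → exempt from Small Fleet Permit.
Sec. 3-5. seating 102 ≤ 130 → High-Occupancy Certificate not required.
Sec. 3-6. seating 102 ≥ 82 → Operating Permit required.
Sec. 3-7. seating 102 ≤ 128; operates from an industrially zoned site; revenue $2,125,000 ≤ $2,250,000 → Standard Certificate not required.
Sec. 3-8. is a registered nonprofit (not: is a franchise of a national chain) → Small Fleet Permit exemption does not apply.
Sec. 3-9. operates from an industrially zoned site (not: is a mobile business with no fixed premises) → Standard Authorization not required.
Sec. 3-10. vehicles 24 < 25; revenue $2,125,000 > $1,175,000; seating 102 < 118 → Fleet License not required.

Commercial Registration, Operating Certificate, Operating Permit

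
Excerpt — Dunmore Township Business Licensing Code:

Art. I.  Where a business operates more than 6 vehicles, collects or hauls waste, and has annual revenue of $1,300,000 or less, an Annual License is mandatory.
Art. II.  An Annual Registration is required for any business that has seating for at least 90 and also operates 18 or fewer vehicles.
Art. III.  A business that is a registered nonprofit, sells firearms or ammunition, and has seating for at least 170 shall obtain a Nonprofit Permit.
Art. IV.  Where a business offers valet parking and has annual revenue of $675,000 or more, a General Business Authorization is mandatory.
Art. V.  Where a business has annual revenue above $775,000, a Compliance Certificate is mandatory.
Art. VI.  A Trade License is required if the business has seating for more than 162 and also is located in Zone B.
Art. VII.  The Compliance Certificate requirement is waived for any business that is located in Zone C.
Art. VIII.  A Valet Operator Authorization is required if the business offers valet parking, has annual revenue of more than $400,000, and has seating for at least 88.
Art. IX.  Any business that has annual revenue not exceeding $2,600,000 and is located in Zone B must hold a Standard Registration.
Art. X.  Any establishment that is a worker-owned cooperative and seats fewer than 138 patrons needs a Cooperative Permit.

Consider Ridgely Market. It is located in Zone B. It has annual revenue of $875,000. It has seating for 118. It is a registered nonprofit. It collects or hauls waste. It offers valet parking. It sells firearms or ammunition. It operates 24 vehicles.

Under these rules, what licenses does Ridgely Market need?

Annual License, Compliance Certificate, General Business Authorization, Standard Registration, Valet Operator Authorization

Art. I. vehicles 24 > 6; collects or hauls waste; revenue $875,000 ≤ $1,300,000 → Annual License required.
Art. II. seating 118 ≥ 90; vehicles 24 > 18 → Annual Registration not required.
Art. III. is a registered nonprofit; sells firearms or ammunition; seating 118 < 170 → Nonprofit Permit not required.
Art. IV. offers valet parking; revenue $875,000 ≥ $675,000 → General Business Authorization required.
Art. V. revenue $875,000 > $775,000 → Compliance Certificate required.
Art. VI. seating 118 ≤ 162; is located in Zone B → Trade License not required.
Art. VII. is located in Zone B (not: is located in Zone C) → Compliance Certificate exemption does not apply.
Art. VIII. offers valet parking; revenue $875,000 > $400,000; seating 118 ≥ 88 → Valet Operator Authorization required.
Art. IX. revenue $875,000 ≤ $2,600,000; is located in Zone B → Standard Registration required.
Art. X. is a registered nonprofit (not: is a worker-owned cooperative); seating 118 < 138 → Cooperative Permit not required.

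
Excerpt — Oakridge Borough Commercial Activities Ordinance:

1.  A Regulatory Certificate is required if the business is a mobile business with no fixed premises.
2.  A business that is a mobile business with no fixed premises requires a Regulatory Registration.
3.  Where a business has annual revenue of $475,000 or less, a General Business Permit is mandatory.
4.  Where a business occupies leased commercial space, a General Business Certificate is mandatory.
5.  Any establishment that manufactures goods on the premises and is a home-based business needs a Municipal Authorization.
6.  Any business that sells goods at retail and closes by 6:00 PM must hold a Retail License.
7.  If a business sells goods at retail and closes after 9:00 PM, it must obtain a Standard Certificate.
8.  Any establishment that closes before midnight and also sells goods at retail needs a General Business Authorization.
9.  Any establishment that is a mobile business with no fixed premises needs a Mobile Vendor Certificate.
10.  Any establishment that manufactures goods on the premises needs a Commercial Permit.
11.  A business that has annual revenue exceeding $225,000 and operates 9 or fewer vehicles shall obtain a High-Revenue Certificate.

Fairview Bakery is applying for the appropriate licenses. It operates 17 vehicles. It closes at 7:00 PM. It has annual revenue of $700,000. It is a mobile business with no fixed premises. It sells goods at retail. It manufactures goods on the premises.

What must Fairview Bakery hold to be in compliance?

1. is a mobile business with no fixed premises → Regulatory Certificate required.
2. is a mobile business with no fixed premises → Regulatory Registration required.
3. revenue $700,000 > $475,000 → General Business Permit not required.
4. is a mobile business with no fixed premises (not: occupies leased commercial space) → General Business Certificate not required.
5. manufactures goods on the premises; is a mobile business with no fixed premises (not: is a home-based business) → Municipal Authorization not required.
6. sells goods at retail; closes 7:00 PM, after 6:00 PM → Retail License not required.
7. sells goods at retail; closes 7:00 PM, at/before 9:00 PM → Standard Certificate not required.
8. closes 7:00 PM, at/before midnight; sells goods at retail → General Business Authorization required.
9. is a mobile business with no fixed premises → Mobile Vendor Certificate required.
10. manufactures goods on the premises → Commercial Permit required.
11. revenue $700,000 > $225,000; vehicles 17 > 9 → High-Revenue Certificate not required.

Commercial Permit, General Business Authorization, Mobile Vendor Certificate, Regulatory Certificate, Regulatory Registration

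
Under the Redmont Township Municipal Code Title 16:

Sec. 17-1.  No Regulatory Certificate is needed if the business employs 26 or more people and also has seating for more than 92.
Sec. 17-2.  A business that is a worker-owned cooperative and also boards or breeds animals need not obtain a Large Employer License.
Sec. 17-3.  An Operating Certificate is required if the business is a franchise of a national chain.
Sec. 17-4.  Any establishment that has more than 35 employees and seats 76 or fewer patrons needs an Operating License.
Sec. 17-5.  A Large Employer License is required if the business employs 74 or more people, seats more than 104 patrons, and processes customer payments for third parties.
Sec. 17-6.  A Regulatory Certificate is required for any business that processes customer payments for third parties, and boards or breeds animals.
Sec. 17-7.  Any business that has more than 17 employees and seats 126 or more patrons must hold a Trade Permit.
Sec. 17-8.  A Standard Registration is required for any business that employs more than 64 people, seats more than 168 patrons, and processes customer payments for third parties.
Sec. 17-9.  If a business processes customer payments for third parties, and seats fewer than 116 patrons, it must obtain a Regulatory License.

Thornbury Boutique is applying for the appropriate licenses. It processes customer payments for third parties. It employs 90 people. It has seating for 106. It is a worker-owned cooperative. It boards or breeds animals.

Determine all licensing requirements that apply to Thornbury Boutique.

Sec. 17-1. employees 90 ≥ 26; seating 106 > 92 → exempt from Regulatory Certificate.
Sec. 17-2. is a worker-owned cooperative; boards or breeds animals → exempt from Large Employer License.
Sec. 17-3. is a worker-owned cooperative (not: is a franchise of a national chain) → Operating Certificate not required.
Sec. 17-4. employees 90 > 35; seating 106 > 76 → Operating License not required.
Sec. 17-5. employees 90 ≥ 74; seating 106 > 104; processes customer payments for third parties → Large Employer License required.
Sec. 17-6. processes customer payments for third parties; boards or breeds animals → Regulatory Certificate required.
Sec. 17-7. employees 90 > 17; seating 106 < 126 → Trade Permit not required.
Sec. 17-8. employees 90 > 64; seating 106 ≤ 168; processes customer payments for third parties → Standard Registration not required.
Sec. 17-9. processes customer payments for third parties; seating 106 < 116 → Regulatory License required.

Regulatory License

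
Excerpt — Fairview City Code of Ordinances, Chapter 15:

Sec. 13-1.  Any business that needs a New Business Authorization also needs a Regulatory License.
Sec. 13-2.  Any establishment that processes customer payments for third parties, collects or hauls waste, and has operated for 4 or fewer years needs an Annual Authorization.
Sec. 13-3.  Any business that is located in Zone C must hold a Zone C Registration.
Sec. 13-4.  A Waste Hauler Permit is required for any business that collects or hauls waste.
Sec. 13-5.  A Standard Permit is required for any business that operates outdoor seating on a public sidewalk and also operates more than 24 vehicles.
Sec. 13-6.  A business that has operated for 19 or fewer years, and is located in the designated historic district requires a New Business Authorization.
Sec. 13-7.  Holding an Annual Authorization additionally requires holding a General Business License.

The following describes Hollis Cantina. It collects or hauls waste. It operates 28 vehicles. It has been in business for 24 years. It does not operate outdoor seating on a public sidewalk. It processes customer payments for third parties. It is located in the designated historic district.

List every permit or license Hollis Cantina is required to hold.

Sec. 13-1. New Business Authorization is not required → no effect.
Sec. 13-2. processes customer payments for third parties; collects or hauls waste; years in business 24 > 4 → Annual Authorization not required.
Sec. 13-3. is located in the designated historic district (not: is located in Zone C) → Zone C Registration not required.
Sec. 13-4. collects or hauls waste → Waste Hauler Permit required.
Sec. 13-5. does not operate outdoor seating on a public sidewalk; vehicles 28 > 24 → Standard Permit not required.
Sec. 13-6. years in business 24 > 19; is located in the designated historic district → New Business Authorization not required.
Sec. 13-7. Annual Authorization is not required → no effect.

Waste Hauler Permit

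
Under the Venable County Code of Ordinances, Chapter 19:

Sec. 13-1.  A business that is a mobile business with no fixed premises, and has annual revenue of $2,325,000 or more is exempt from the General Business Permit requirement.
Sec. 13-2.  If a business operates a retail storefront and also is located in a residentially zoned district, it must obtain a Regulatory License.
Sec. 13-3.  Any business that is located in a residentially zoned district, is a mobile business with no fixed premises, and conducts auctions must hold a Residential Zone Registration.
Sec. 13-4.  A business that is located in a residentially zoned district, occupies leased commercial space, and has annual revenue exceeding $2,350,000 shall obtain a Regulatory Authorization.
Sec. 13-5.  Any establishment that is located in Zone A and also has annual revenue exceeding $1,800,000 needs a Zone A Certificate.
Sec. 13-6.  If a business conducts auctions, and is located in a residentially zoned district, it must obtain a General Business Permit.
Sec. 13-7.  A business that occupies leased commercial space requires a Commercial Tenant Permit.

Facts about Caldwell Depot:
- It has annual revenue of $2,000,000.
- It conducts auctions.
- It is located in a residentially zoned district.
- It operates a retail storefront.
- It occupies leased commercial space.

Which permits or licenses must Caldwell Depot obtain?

Sec. 13-1. occupies leased commercial space (not: is a mobile business with no fixed premises); revenue $2,000,000 < $2,325,000 → General Business Permit exemption does not apply.
Sec. 13-2. operates a retail storefront; is located in a residentially zoned district → Regulatory License required.
Sec. 13-3. is located in a residentially zoned district; occupies leased commercial space (not: is a mobile business with no fixed premises); conducts auctions → Residential Zone Registration not required.
Sec. 13-4. is located in a residentially zoned district; occupies leased commercial space; revenue $2,000,000 ≤ $2,350,000 → Regulatory Authorization not required.
Sec. 13-5. is located in a residentially zoned district (not: is located in Zone A); revenue $2,000,000 > $1,800,000 → Zone A Certificate not required.
Sec. 13-6. conducts auctions; is located in a residentially zoned district → General Business Permit required.
Sec. 13-7. occupies leased commercial space → Commercial Tenant Permit required.

Commercial Tenant Permit, General Business Permit, Regulatory License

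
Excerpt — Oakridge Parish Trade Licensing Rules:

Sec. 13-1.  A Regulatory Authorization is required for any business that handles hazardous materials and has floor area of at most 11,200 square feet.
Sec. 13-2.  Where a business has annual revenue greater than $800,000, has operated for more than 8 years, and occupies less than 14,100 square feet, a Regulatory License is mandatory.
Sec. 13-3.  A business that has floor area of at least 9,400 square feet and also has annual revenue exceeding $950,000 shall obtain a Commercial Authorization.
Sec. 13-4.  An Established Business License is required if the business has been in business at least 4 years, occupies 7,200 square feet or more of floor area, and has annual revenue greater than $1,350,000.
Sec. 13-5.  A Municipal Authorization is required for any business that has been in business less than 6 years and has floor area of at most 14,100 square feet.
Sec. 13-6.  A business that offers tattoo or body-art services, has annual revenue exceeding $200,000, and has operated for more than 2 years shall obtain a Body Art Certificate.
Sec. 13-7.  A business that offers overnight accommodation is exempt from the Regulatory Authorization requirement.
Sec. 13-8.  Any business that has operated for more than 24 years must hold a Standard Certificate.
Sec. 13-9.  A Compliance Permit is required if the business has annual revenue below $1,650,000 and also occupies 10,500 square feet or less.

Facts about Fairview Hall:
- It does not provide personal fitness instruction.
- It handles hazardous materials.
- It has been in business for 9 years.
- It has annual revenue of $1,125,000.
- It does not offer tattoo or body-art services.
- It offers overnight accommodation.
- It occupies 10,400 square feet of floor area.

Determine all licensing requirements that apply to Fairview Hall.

Commercial Authorization, Compliance Permit, Regulatory License

Sec. 13-1. handles hazardous materials; floor area 10,400 square feet ≤ 11,200 square feet → Regulatory Authorization required.
Sec. 13-2. revenue $1,125,000 > $800,000; years in business 9 > 8; floor area 10,400 square feet < 14,100 square feet → Regulatory License required.
Sec. 13-3. floor area 10,400 square feet ≥ 9,400 square feet; revenue $1,125,000 > $950,000 → Commercial Authorization required.
Sec. 13-4. years in business 9 ≥ 4; floor area 10,400 square feet ≥ 7,200 square feet; revenue $1,125,000 ≤ $1,350,000 → Established Business License not required.
Sec. 13-5. years in business 9 ≥ 6; floor area 10,400 square feet ≤ 14,100 square feet → Municipal Authorization not required.
Sec. 13-6. does not offer tattoo or body-art services; revenue $1,125,000 > $200,000; years in business 9 > 2 → Body Art Certificate not required.
Sec. 13-7. offers overnight accommodation → exempt from Regulatory Authorization.
Sec. 13-8. years in business 9 ≤ 24 → Standard Certificate not required.
Sec. 13-9. revenue $1,125,000 < $1,650,000; floor area 10,400 square feet ≤ 10,500 square feet → Compliance Permit required.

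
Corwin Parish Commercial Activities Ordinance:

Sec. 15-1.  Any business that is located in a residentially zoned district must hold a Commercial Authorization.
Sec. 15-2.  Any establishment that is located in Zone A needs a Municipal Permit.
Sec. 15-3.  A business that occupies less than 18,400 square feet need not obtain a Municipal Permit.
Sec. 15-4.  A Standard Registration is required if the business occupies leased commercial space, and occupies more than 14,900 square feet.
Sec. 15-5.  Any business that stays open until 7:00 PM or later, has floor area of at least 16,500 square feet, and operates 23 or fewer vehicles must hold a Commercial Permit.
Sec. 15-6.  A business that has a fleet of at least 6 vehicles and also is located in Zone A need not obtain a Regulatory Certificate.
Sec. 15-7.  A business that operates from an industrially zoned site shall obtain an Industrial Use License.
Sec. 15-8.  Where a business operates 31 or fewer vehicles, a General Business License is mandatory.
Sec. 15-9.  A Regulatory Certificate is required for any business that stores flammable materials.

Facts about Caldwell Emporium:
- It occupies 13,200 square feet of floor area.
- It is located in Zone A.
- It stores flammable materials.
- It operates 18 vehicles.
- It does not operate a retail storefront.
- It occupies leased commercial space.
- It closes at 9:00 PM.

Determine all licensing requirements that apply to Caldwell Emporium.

General Business License

Sec. 15-1. is located in Zone A (not: is located in a residentially zoned district) → Commercial Authorization not required.
Sec. 15-2. is located in Zone A → Municipal Permit required.
Sec. 15-3. floor area 13,200 square feet < 18,400 square feet → exempt from Municipal Permit.
Sec. 15-4. occupies leased commercial space; floor area 13,200 square feet ≤ 14,900 square feet → Standard Registration not required.
Sec. 15-5. closes 9:00 PM, after 7:00 PM; floor area 13,200 square feet < 16,500 square feet; vehicles 18 ≤ 23 → Commercial Permit not required.
Sec. 15-6. vehicles 18 ≥ 6; is located in Zone A → exempt from Regulatory Certificate.
Sec. 15-7. occupies leased commercial space (not: operates from an industrially zoned site) → Industrial Use License not required.
Sec. 15-8. vehicles 18 ≤ 31 → General Business License required.
Sec. 15-9. stores flammable materials → Regulatory Certificate required.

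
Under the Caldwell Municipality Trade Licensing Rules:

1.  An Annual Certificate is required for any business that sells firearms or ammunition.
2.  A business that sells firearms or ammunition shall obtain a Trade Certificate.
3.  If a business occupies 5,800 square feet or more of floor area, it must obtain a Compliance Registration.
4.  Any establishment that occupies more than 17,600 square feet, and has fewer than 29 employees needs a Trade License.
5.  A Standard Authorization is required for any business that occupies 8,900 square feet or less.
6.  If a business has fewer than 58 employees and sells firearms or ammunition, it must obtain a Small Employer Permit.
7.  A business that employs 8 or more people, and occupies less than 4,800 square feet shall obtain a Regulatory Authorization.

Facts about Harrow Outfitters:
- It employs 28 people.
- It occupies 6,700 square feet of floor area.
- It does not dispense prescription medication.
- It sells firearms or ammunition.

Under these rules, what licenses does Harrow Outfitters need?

1. sells firearms or ammunition → Annual Certificate required.
2. sells firearms or ammunition → Trade Certificate required.
3. floor area 6,700 square feet ≥ 5,800 square feet → Compliance Registration required.
4. floor area 6,700 square feet ≤ 17,600 square feet; employees 28 < 29 → Trade License not required.
5. floor area 6,700 square feet ≤ 8,900 square feet → Standard Authorization required.
6. employees 28 < 58; sells firearms or ammunition → Small Employer Permit required.
7. employees 28 ≥ 8; floor area 6,700 square feet ≥ 4,800 square feet → Regulatory Authorization not required.

Annual Certificate, Compliance Registration, Small Employer Permit, Standard Authorization, Trade Certificate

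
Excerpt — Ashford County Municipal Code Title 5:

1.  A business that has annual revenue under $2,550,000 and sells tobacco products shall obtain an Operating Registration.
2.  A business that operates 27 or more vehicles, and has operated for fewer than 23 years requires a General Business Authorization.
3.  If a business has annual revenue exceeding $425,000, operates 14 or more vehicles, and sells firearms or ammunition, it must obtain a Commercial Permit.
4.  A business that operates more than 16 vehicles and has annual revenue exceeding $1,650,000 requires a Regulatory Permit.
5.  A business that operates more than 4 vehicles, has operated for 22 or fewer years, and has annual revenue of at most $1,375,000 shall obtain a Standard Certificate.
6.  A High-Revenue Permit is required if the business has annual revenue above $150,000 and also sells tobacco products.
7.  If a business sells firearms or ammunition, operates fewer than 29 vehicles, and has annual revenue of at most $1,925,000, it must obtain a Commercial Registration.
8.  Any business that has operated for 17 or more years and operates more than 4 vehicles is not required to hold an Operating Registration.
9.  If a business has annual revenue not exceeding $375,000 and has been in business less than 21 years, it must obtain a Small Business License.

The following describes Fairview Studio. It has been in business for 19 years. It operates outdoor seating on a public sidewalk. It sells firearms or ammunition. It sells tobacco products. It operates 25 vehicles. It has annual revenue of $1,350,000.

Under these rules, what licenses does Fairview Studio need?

1. revenue $1,350,000 < $2,550,000; sells tobacco products → Operating Registration required.
2. vehicles 25 < 27; years in business 19 < 23 → General Business Authorization not required.
3. revenue $1,350,000 > $425,000; vehicles 25 ≥ 14; sells firearms or ammunition → Commercial Permit required.
4. vehicles 25 > 16; revenue $1,350,000 ≤ $1,650,000 → Regulatory Permit not required.
5. vehicles 25 > 4; years in business 19 ≤ 22; revenue $1,350,000 ≤ $1,375,000 → Standard Certificate required.
6. revenue $1,350,000 > $150,000; sells tobacco products → High-Revenue Permit required.
7. sells firearms or ammunition; vehicles 25 < 29; revenue $1,350,000 ≤ $1,925,000 → Commercial Registration required.
8. years in business 19 ≥ 17; vehicles 25 > 4 → exempt from Operating Registration.
9. revenue $1,350,000 > $375,000; years in business 19 < 21 → Small Business License not required.

Commercial Permit, Commercial Registration, High-Revenue Permit, Standard Certificate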